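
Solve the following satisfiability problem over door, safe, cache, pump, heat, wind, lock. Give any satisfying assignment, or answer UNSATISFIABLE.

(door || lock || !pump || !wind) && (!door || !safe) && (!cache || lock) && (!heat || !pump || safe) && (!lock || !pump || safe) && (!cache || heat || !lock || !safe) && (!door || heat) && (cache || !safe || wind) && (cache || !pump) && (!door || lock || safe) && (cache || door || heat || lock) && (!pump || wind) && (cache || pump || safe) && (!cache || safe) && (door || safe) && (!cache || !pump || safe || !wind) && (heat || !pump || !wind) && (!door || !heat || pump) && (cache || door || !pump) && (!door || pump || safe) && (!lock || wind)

door = False, safe = True, cache = True, pump = False, heat = True, wind = True, lock = True

Set door = False.
  then (door || safe) forces safe = True.
Set cache = True.
  then (!cache || lock) forces lock = True.
  then (!cache || heat || !lock || !safe) forces heat = True.
  then (!lock || wind) forces wind = True.
Set pump = False.
All clauses satisfied.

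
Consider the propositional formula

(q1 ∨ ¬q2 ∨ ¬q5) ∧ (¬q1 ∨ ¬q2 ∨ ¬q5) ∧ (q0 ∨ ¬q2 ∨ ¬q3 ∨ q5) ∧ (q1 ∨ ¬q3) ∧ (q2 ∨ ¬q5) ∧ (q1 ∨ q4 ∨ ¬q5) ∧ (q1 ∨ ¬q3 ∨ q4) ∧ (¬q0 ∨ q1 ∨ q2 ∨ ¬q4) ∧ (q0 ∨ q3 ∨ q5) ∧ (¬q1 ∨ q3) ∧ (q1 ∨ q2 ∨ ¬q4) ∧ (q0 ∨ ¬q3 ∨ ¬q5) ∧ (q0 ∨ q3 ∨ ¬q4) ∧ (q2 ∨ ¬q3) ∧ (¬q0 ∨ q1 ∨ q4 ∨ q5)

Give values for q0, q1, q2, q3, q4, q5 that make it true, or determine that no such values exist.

Set q0 = True.
Set q1 = False.
  then (q1 ∨ ¬q3) forces q3 = False.
Set q2 = True.
  then (q1 ∨ ¬q2 ∨ ¬q5) forces q5 = False.
  then (¬q0 ∨ q1 ∨ q4 ∨ q5) forces q4 = True.
All clauses satisfied.

q0=T, q1=F, q2=T, q3=F, q4=T, q5=F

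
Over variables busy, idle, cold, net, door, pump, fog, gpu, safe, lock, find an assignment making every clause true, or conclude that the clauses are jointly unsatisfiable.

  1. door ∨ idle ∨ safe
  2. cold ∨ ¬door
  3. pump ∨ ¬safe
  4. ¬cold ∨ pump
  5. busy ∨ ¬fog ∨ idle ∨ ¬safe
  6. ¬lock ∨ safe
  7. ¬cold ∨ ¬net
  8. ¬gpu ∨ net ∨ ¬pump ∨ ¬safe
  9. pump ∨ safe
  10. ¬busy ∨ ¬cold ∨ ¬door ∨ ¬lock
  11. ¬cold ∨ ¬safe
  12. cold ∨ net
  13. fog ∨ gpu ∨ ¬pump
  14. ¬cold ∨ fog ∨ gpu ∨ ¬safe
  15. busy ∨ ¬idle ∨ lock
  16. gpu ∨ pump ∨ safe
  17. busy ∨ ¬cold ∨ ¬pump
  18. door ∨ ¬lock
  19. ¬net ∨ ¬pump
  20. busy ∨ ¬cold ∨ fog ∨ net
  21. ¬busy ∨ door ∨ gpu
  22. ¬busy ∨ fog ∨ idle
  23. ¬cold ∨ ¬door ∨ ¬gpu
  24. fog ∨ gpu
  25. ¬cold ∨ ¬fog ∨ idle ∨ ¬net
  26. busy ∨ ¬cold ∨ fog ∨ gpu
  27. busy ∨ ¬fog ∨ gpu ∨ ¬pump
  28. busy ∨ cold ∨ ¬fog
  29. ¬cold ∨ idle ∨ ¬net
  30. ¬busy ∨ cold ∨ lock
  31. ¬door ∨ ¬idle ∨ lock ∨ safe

Set busy = True.
Set idle = True.
Try cold = False:
  (cold ∨ ¬door) forces door = False.
  (cold ∨ net) forces net = True.
  (door ∨ ¬lock) forces lock = False.
  clause (¬busy ∨ cold ∨ lock) is falsified — backtrack.
So cold = True.
  then (¬cold ∨ pump) forces pump = True.
  then (¬cold ∨ ¬net) forces net = False.
  then (¬cold ∨ ¬safe) forces safe = False.
  then (¬lock ∨ safe) forces lock = False.
  then (¬door ∨ ¬idle ∨ lock ∨ safe) forces door = False.
  then (¬busy ∨ door ∨ gpu) forces gpu = True.
Set fog = False.
All clauses satisfied.

busy=T, idle=T, cold=T, net=F, door=F, pump=T, fog=F, gpu=T, safe=F, lock=F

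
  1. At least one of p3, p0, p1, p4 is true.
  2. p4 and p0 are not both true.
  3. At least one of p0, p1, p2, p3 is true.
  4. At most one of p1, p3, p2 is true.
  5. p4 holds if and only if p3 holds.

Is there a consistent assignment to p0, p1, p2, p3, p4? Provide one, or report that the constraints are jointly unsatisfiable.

p0=T, p1=F, p2=F, p3=F, p4=F

  (1) {p3, p0, p1, p4}: 1 true — at least one ✓
  (2) p4=F, p0=T — not both ✓
  (3) {p0, p1, p2, p3}: 1 true — at least one ✓
  (4) {p1, p3, p2}: 0 true — at most one ✓
  (5) p4=F, p3=F — same ✓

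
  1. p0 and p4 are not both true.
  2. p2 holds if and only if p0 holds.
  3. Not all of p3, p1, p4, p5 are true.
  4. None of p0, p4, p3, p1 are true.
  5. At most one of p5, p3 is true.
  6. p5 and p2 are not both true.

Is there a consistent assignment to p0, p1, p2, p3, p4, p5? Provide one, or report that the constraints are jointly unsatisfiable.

p0 = False; p1 = False; p2 = False; p3 = False; p4 = False; p5 = False

  (1) p0=F, p4=F — not both ✓
  (2) p2=F, p0=F — same ✓
  (3) {p3, p1, p4, p5}: 0/4 true — not all ✓
  (4) {p0, p4, p3, p1}: 0 true — none ✓
  (5) {p5, p3}: 0 true — at most one ✓
  (6) p5=F, p2=F — not both ✓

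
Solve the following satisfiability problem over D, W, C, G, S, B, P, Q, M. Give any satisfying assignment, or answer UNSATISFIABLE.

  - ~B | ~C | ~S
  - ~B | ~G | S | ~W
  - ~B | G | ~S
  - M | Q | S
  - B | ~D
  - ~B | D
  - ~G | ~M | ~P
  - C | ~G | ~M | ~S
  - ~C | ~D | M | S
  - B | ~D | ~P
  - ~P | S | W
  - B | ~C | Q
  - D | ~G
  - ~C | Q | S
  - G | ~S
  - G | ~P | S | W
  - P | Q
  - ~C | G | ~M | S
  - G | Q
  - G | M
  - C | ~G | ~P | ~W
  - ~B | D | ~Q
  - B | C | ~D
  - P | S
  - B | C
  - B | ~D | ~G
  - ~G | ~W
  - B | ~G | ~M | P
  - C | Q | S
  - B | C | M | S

Set D = True.
  then (B | ~D) forces B = True.
Set W = False.
Try C = True:
  (~B | ~C | ~S) forces S = False.
  (~C | ~D | M | S) forces M = True.
  (~P | S | W) forces P = False.
  clause (P | S) is falsified — backtrack.
So C = False.
Try G = False:
  (~B | G | ~S) forces S = False.
  (~P | S | W) forces P = False.
  clause (P | S) is falsified — backtrack.
So G = True.
Set S = True.
  then (C | ~G | ~M | ~S) forces M = False.
Set P = True.
Set Q = True.
All clauses satisfied.

D = True, W = False, C = False, G = True, S = True, B = True, P = True, Q = True, M = False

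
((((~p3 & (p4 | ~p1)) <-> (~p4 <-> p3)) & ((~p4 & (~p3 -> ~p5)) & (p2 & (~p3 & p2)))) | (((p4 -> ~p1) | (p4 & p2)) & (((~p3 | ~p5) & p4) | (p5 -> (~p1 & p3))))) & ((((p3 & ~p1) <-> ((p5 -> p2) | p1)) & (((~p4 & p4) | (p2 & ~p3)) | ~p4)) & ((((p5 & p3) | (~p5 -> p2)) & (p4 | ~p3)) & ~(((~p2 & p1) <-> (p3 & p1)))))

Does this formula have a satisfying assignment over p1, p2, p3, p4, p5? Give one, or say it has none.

UNSATISFIABLE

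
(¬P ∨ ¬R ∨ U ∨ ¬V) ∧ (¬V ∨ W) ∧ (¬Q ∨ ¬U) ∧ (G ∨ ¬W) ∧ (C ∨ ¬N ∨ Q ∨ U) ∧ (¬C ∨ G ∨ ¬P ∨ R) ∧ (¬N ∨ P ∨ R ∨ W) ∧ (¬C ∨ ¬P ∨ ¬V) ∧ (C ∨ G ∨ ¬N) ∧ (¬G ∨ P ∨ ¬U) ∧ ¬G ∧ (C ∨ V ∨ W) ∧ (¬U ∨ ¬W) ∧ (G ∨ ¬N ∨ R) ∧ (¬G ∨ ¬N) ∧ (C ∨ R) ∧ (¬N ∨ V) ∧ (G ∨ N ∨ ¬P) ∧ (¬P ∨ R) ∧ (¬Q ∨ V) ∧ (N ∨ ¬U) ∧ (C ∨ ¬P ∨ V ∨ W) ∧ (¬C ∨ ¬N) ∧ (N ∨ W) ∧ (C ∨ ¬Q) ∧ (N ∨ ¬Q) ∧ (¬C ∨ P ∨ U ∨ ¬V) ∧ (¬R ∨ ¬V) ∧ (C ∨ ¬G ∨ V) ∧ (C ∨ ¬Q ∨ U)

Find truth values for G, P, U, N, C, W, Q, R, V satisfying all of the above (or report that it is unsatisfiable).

Case G = True:
  Clause (¬G) is falsified — contradiction.
Case G = False:
  (G ∨ ¬W) forces W = False.
  (¬V ∨ W) forces V = False.
  (C ∨ V ∨ W) forces C = True.
  (¬N ∨ V) forces N = False.
  Clause (N ∨ W) is falsified — contradiction.
Both cases fail, so the formula is unsatisfiable.

No satisfying assignment exists.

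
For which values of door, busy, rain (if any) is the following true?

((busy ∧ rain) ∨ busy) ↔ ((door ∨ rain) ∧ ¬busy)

door = False, busy = False, rain = False

  ((busy ∧ rain) ∨ busy) ↔ ((door ∨ rain) ∧ ¬busy) = True
    (busy ∧ rain) ∨ busy = False
      busy ∧ rain = False
    (door ∨ rain) ∧ ¬busy = False
      door ∨ rain = False
      ¬busy = True
The formula evaluates to True.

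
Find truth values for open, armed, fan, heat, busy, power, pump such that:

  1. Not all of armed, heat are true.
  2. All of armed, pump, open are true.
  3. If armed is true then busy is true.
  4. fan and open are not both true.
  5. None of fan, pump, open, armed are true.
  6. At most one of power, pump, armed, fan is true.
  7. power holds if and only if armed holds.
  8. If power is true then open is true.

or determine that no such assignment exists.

Case open = True:
  Constraint (5) is violated (open=T) — contradiction.
Case open = False:
  Constraint (2) is violated (open=F) — contradiction.
Both cases fail — unsatisfiable.

The formula is unsatisfiable.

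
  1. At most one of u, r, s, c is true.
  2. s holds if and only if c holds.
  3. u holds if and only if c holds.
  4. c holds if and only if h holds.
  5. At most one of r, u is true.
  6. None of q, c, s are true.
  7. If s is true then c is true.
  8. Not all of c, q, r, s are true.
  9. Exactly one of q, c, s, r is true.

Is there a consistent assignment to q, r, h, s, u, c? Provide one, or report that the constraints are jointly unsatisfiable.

q: False; r: True; h: False; s: False; u: False; c: False

  (1) {u, r, s, c}: 1 true — at most one ✓
  (2) s=F, c=F — same ✓
  (3) u=F, c=F — same ✓
  (4) c=F, h=F — same ✓
  (5) {r, u}: 1 true — at most one ✓
  (6) {q, c, s}: 0 true — none ✓
  (7) s=F ⇒ c: vacuous ✓
  (8) {c, q, r, s}: 1/4 true — not all ✓
  (9) {q, c, s, r}: 1 true — exactly one ✓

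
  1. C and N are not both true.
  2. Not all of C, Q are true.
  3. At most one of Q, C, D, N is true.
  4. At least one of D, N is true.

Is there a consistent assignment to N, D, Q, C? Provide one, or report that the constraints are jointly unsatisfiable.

N = False; D = True; Q = False; C = False

  (1) C=F, N=F — not both ✓
  (2) {C, Q}: 0/2 true — not all ✓
  (3) {Q, C, D, N}: 1 true — at most one ✓
  (4) {D, N}: 1 true — at least one ✓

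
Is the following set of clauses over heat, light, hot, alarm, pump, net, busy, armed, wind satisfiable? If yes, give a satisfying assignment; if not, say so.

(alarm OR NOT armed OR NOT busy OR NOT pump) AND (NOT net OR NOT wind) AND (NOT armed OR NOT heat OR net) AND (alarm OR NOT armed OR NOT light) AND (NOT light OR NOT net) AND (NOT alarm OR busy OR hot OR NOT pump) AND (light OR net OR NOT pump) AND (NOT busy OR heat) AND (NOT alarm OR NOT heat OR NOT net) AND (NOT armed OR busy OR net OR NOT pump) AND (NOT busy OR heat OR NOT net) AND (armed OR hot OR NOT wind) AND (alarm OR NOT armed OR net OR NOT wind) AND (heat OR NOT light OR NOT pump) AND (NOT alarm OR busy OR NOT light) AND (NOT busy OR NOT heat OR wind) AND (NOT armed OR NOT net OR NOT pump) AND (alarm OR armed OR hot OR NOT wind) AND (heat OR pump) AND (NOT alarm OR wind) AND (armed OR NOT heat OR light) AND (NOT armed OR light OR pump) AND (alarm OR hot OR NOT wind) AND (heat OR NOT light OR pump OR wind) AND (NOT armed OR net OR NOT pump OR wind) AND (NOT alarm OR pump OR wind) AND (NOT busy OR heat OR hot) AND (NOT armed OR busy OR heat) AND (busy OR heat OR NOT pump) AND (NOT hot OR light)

heat: True, light: True, hot: True, alarm: False, pump: True, net: False, busy: False, armed: False, wind: False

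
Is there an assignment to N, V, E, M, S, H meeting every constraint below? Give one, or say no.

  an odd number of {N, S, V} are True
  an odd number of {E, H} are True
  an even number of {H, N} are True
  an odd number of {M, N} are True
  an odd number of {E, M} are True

Unsatisfiable — no assignment works.

Adding constraints 2, 3, 4, 5 mod 2: every variable appears an even number of times on the left, so the left side is 0.
But the right sides sum to 1 (mod 2). 0 ≠ 1 — the system is inconsistent.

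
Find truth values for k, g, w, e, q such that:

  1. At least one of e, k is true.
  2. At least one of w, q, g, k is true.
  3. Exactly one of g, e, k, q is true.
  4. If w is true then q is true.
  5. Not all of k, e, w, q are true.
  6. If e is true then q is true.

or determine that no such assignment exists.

k = True; g = False; w = False; e = False; q = False

  (1) {e, k}: 1 true — at least one ✓
  (2) {w, q, g, k}: 1 true — at least one ✓
  (3) {g, e, k, q}: 1 true — exactly one ✓
  (4) w=F ⇒ q: vacuous ✓
  (5) {k, e, w, q}: 1/4 true — not all ✓
  (6) e=F ⇒ q: vacuous ✓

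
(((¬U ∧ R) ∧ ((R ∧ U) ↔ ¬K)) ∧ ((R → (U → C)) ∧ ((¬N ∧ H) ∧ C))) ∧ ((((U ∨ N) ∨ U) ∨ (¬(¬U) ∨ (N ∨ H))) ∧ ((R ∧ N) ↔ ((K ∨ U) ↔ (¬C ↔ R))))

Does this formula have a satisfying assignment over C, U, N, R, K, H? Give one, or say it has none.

C = True; U = False; N = False; R = True; K = True; H = True

  ((¬U ∧ R) ∧ ((R ∧ U) ↔ ¬K)) ∧ ((R → (U → C)) ∧ ((¬N ∧ H) ∧ C)) = True
    (¬U ∧ R) ∧ ((R ∧ U) ↔ ¬K) = True
      ¬U ∧ R = True
        ¬U = True
      (R ∧ U) ↔ ¬K = True
        R ∧ U = False
        ¬K = False
    (R → (U → C)) ∧ ((¬N ∧ H) ∧ C) = True
      R → (U → C) = True
        U → C = True
      (¬N ∧ H) ∧ C = True
        ¬N ∧ H = True
          ¬N = True
  (((U ∨ N) ∨ U) ∨ (¬(¬U) ∨ (N ∨ H))) ∧ ((R ∧ N) ↔ ((K ∨ U) ↔ (¬C ↔ R))) = True
    ((U ∨ N) ∨ U) ∨ (¬(¬U) ∨ (N ∨ H)) = True
      (U ∨ N) ∨ U = False
        U ∨ N = False
      ¬(¬U) ∨ (N ∨ H) = True
        ¬(¬U) = False
          ¬U = True
        N ∨ H = True
    (R ∧ N) ↔ ((K ∨ U) ↔ (¬C ↔ R)) = True
      R ∧ N = False
      (K ∨ U) ↔ (¬C ↔ R) = False
        K ∨ U = True
        ¬C ↔ R = False
          ¬C = False
Both conjuncts True, so the formula holds.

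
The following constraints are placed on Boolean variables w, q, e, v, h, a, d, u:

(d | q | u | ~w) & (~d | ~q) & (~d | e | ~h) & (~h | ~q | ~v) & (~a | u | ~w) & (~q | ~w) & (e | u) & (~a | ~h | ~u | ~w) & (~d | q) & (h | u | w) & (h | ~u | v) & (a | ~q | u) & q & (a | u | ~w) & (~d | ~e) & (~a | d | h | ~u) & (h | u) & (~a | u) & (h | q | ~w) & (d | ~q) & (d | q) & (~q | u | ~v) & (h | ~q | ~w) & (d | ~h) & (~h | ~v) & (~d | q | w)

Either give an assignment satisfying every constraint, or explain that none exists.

No satisfying assignment exists.

Case q = True:
  (~d | ~q) forces d = False.
  Clause (d | ~q) is falsified — contradiction.
Case q = False:
  Clause (q) is falsified — contradiction.
Both cases fail, so the formula is unsatisfiable.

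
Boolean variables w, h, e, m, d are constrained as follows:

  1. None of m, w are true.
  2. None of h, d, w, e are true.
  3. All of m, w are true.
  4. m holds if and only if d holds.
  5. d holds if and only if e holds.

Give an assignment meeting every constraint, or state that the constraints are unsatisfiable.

Case w = True:
  Constraint (1) is violated (w=T) — contradiction.
Case w = False:
  Constraint (3) is violated (w=F) — contradiction.
Both cases fail — unsatisfiable.

UNSATISFIABLE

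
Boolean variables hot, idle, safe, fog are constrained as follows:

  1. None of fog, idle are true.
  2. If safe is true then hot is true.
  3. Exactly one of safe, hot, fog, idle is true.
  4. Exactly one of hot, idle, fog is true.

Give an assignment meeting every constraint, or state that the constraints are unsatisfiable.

hot=T; idle=F; safe=F; fog=F

  (1) {fog, idle}: 0 true — none ✓
  (2) safe=F ⇒ hot: vacuous ✓
  (3) {safe, hot, fog, idle}: 1 true — exactly one ✓
  (4) {hot, idle, fog}: 1 true — exactly one ✓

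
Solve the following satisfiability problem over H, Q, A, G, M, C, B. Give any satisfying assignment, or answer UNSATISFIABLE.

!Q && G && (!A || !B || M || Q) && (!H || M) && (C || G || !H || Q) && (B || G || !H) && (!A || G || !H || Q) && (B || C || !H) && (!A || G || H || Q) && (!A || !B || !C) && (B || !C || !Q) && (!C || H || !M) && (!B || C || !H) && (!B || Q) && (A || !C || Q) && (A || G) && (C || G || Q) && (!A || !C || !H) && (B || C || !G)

Unit clause (!Q) forces Q = False.
Unit clause (G) forces G = True.
In (!B || Q) only !B is left, so B = False.
In (B || C || !G) only C is left, so C = True.
In (A || !C || Q) only A is left, so A = True.
In (!A || !C || !H) only !H is left, so H = False.
In (!C || H || !M) only !M is left, so M = False.
All clauses satisfied.

H = False, Q = False, A = True, G = True, M = False, C = True, B = False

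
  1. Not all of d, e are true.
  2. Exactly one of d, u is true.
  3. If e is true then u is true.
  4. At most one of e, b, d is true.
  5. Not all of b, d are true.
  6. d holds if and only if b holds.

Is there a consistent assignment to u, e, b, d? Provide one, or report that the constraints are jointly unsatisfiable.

u=T, e=T, b=F, d=F

  (1) {d, e}: 1/2 true — not all ✓
  (2) {d, u}: 1 true — exactly one ✓
  (3) e=T ⇒ u: T ✓
  (4) {e, b, d}: 1 true — at most one ✓
  (5) {b, d}: 0/2 true — not all ✓
  (6) d=F, b=F — same ✓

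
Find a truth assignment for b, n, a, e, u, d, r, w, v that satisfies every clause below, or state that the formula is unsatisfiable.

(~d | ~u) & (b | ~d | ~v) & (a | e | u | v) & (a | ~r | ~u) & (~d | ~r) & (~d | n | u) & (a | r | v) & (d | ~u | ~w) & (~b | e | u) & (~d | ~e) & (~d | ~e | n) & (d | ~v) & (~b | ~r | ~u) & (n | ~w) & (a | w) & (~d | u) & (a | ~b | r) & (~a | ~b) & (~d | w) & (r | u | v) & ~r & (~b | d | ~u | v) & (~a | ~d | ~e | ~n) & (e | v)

b = False, n = True, a = True, e = True, u = True, d = False, r = False, w = False, v = False

Unit clause (~r) forces r = False.
Try b = True:
  (a | ~b | r) forces a = True.
  clause (~a | ~b) is falsified — backtrack.
So b = False.
Set n = True.
Set a = True.
Try e = False:
  (e | v) forces v = True.
  (b | ~d | ~v) forces d = False.
  clause (d | ~v) is falsified — backtrack.
So e = True.
  then (~d | ~e) forces d = False.
  then (d | ~v) forces v = False.
  then (r | u | v) forces u = True.
  then (d | ~u | ~w) forces w = False.
All clauses satisfied.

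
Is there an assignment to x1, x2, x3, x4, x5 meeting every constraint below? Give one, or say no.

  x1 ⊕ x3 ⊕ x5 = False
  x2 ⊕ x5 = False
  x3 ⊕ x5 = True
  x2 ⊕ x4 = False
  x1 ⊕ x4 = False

x1=T, x2=T, x3=F, x4=T, x5=T

x1 ⊕ x3 ⊕ x5 = T ⊕ F ⊕ T = False ✓
x2 ⊕ x5 = T ⊕ T = False ✓
x3 ⊕ x5 = F ⊕ T = True ✓
x2 ⊕ x4 = T ⊕ T = False ✓
x1 ⊕ x4 = T ⊕ T = False ✓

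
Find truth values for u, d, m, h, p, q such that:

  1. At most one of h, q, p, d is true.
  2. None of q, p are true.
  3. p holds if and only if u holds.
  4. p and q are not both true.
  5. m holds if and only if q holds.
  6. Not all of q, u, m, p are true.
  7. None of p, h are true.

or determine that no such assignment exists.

u = False, d = True, m = False, h = False, p = False, q = False

  (1) {h, q, p, d}: 1 true — at most one ✓
  (2) {q, p}: 0 true — none ✓
  (3) p=F, u=F — same ✓
  (4) p=F, q=F — not both ✓
  (5) m=F, q=F — same ✓
  (6) {q, u, m, p}: 0/4 true — not all ✓
  (7) {p, h}: 0 true — none ✓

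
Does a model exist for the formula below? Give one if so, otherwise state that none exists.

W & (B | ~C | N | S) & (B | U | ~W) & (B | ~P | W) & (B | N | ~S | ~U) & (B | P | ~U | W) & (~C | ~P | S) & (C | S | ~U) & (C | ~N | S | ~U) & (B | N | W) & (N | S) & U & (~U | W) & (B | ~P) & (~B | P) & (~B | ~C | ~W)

U = True; B = False; S = True; C = True; N = True; P = False; W = True

Unit clause (W) forces W = True.
Unit clause (U) forces U = True.
Set B = False.
  then (B | ~P) forces P = False.
Set S = True.
  then (B | N | ~S | ~U) forces N = True.
Set C = True.
All clauses satisfied.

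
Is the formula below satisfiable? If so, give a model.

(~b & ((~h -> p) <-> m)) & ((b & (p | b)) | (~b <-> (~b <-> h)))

b = False, p = True, m = True, h = True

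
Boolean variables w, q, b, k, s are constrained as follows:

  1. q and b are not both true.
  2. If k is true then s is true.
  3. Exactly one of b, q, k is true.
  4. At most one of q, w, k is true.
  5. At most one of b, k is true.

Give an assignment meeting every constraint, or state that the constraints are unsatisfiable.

w = False; q = True; b = False; k = False; s = False

  (1) q=T, b=F — not both ✓
  (2) k=F ⇒ s: vacuous ✓
  (3) {b, q, k}: 1 true — exactly one ✓
  (4) {q, w, k}: 1 true — at most one ✓
  (5) {b, k}: 0 true — at most one ✓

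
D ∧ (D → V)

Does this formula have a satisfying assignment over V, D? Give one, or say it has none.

V = True, D = True

  D → V = True
Both conjuncts True, so the formula holds.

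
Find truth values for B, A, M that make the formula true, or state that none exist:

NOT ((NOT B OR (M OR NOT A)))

B=T, A=T, M=F

  NOT ((NOT B OR (M OR NOT A))) = True
    NOT B OR (M OR NOT A) = False
      NOT B = False
      M OR NOT A = False
        NOT A = False
The formula evaluates to True.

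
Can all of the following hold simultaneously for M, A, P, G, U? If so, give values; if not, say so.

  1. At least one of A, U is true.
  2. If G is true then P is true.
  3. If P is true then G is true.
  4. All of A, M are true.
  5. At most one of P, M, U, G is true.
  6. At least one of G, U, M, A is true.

M = True, A = True, P = False, G = False, U = False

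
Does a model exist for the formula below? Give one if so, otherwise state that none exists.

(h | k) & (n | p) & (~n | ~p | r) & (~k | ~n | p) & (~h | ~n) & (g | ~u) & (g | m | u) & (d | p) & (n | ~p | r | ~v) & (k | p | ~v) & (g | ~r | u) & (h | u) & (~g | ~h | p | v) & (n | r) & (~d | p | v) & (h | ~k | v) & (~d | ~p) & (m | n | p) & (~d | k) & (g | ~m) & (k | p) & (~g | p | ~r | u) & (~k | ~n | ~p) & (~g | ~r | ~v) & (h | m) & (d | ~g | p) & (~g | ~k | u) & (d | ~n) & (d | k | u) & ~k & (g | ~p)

m = True, k = False, h = True, r = True, d = False, v = False, g = True, n = False, u = True, p = True

Unit clause (~k) forces k = False.
In (h | k) only h is left, so h = True.
In (~h | ~n) only ~n is left, so n = False.
In (n | r) only r is left, so r = True.
In (~d | k) only ~d is left, so d = False.
In (k | p) only p is left, so p = True.
In (d | k | u) only u is left, so u = True.
In (g | ~p) only g is left, so g = True.
In (~g | ~r | ~v) only ~v is left, so v = False.
Set m = True.
All clauses satisfied.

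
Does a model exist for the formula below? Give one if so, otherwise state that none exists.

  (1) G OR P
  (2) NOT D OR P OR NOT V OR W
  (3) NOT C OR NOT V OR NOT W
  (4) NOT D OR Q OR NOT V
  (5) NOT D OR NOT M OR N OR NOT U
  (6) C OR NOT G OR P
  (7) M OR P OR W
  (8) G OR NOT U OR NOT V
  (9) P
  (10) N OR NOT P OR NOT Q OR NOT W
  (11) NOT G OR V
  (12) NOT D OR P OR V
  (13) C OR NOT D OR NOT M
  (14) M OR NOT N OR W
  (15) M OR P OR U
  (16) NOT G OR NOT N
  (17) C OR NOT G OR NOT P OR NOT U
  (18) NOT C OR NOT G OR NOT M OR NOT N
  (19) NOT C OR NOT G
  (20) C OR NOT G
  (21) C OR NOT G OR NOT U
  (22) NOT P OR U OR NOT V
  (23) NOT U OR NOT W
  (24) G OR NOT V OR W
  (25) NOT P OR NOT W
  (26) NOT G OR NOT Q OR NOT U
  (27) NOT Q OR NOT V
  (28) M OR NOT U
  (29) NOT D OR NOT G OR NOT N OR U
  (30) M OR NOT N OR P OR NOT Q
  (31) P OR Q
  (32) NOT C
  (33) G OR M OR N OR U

U = False, C = False, Q = False, P = True, D = False, N = True, M = True, V = False, G = False, W = False

Unit clause (P) forces P = True.
In (NOT P OR NOT W) only NOT W is left, so W = False.
Unit clause (NOT C) forces C = False.
In (C OR NOT G) only NOT G is left, so G = False.
In (G OR NOT V OR W) only NOT V is left, so V = False.
Set U = False.
Set Q = False.
Set D = False.
Set N = True.
  then (M OR NOT N OR W) forces M = True.
All clauses satisfied.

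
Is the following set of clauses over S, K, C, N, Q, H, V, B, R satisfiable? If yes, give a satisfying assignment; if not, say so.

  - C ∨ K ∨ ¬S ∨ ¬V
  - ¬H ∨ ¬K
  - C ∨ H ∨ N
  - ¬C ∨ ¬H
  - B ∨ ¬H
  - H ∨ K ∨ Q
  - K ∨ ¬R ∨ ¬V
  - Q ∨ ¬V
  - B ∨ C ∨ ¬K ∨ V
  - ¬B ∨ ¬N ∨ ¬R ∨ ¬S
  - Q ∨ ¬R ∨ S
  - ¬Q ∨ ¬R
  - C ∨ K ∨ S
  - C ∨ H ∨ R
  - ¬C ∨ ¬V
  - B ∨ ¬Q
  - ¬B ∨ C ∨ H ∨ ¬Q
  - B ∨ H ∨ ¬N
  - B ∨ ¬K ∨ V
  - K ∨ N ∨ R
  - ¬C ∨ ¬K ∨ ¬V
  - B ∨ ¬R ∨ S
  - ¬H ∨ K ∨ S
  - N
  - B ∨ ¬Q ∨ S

Unit clause (N) forces N = True.
Set S = False.
Set K = True.
  then (¬H ∨ ¬K) forces H = False.
  then (B ∨ H ∨ ¬N) forces B = True.
Try C = False:
  (C ∨ H ∨ R) forces R = True.
  (Q ∨ ¬R ∨ S) forces Q = True.
  clause (¬Q ∨ ¬R) is falsified — backtrack.
So C = True.
  then (¬C ∨ ¬V) forces V = False.
Set Q = True.
  then (¬Q ∨ ¬R) forces R = False.
All clauses satisfied.

S=F, K=T, C=T, N=T, Q=T, H=F, V=F, B=T, R=F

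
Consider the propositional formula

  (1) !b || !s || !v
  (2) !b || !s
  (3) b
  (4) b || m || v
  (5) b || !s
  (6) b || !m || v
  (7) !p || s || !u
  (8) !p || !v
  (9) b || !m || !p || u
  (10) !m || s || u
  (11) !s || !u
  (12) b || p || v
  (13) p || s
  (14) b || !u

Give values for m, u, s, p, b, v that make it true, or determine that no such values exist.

Unit clause (b) forces b = True.
In (!b || !s) only !s is left, so s = False.
In (p || s) only p is left, so p = True.
In (!p || s || !u) only !u is left, so u = False.
In (!p || !v) only !v is left, so v = False.
In (!m || s || u) only !m is left, so m = False.
All clauses satisfied.

m=F, u=F, s=F, p=T, b=T, v=F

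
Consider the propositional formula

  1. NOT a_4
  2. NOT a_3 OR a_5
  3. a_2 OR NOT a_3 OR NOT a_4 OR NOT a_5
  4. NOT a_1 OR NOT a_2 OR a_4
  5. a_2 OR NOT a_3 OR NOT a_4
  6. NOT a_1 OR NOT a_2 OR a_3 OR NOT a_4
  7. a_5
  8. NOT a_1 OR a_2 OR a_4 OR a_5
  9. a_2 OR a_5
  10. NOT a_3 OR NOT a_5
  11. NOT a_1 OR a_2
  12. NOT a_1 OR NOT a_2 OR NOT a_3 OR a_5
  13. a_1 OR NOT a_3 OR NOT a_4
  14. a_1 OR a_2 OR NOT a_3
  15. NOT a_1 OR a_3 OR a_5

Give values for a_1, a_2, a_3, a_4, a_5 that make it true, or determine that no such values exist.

Unit clause (NOT a_4) forces a_4 = False.
Unit clause (a_5) forces a_5 = True.
In (NOT a_3 OR NOT a_5) only NOT a_3 is left, so a_3 = False.
Try a_1 = True:
  (NOT a_1 OR NOT a_2 OR a_4) forces a_2 = False.
  clause (NOT a_1 OR a_2) is falsified — backtrack.
So a_1 = False.
Set a_2 = False.
All clauses satisfied.

a_1 = False, a_2 = False, a_3 = False, a_4 = False, a_5 = True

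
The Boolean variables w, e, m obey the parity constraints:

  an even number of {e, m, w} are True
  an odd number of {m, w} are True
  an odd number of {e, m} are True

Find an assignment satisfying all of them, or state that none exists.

w: True, e: True, m: False

{e, m, w}: 2 true → even ✓
{m, w}: 1 true → odd ✓
{e, m}: 1 true → odd ✓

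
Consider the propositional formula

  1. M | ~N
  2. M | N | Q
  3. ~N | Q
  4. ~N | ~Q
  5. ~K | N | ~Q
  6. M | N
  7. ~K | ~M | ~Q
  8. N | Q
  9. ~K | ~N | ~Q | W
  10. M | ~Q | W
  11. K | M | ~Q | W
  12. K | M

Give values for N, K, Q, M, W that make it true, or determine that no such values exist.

N = False; K = False; Q = True; M = True; W = False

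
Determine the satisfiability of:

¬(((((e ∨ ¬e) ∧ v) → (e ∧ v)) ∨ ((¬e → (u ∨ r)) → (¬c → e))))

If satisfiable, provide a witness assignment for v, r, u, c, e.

v: True; r: True; u: False; c: False; e: False

  ¬(((((e ∨ ¬e) ∧ v) → (e ∧ v)) ∨ ((¬e → (u ∨ r)) → (¬c → e)))) = True
    (((e ∨ ¬e) ∧ v) → (e ∧ v)) ∨ ((¬e → (u ∨ r)) → (¬c → e)) = False
      ((e ∨ ¬e) ∧ v) → (e ∧ v) = False
        (e ∨ ¬e) ∧ v = True
          e ∨ ¬e = True
            ¬e = True
        e ∧ v = False
      (¬e → (u ∨ r)) → (¬c → e) = False
        ¬e → (u ∨ r) = True
          ¬e = True
          u ∨ r = True
        ¬c → e = False
          ¬c = True
The formula evaluates to True.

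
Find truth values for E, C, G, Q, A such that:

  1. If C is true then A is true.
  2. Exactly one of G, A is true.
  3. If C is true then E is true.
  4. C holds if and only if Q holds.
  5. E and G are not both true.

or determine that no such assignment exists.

E: True, C: False, G: False, Q: False, A: True

  (1) C=F ⇒ A: vacuous ✓
  (2) {G, A}: 1 true — exactly one ✓
  (3) C=F ⇒ E: vacuous ✓
  (4) C=F, Q=F — same ✓
  (5) E=T, G=F — not both ✓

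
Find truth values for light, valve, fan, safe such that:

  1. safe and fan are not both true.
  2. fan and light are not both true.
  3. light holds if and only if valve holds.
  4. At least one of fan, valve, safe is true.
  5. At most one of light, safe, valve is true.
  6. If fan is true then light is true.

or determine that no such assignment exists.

light = False, valve = False, fan = False, safe = True

  (1) safe=T, fan=F — not both ✓
  (2) fan=F, light=F — not both ✓
  (3) light=F, valve=F — same ✓
  (4) {fan, valve, safe}: 1 true — at least one ✓
  (5) {light, safe, valve}: 1 true — at most one ✓
  (6) fan=F ⇒ light: vacuous ✓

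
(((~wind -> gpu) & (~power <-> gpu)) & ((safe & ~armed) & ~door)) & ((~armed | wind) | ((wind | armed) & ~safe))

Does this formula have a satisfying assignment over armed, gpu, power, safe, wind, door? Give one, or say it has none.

armed = False; gpu = True; power = False; safe = True; wind = False; door = False

  ((~wind -> gpu) & (~power <-> gpu)) & ((safe & ~armed) & ~door) = True
    (~wind -> gpu) & (~power <-> gpu) = True
      ~wind -> gpu = True
        ~wind = True
      ~power <-> gpu = True
        ~power = True
    (safe & ~armed) & ~door = True
      safe & ~armed = True
        ~armed = True
      ~door = True
  (~armed | wind) | ((wind | armed) & ~safe) = True
    ~armed | wind = True
      ~armed = True
    (wind | armed) & ~safe = False
      wind | armed = False
      ~safe = False
Both conjuncts True, so the formula holds.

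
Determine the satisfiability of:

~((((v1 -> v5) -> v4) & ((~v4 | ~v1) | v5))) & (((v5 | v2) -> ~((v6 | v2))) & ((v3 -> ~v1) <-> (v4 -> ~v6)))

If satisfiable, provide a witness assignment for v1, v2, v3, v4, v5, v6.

v1=F; v2=F; v3=F; v4=F; v5=F; v6=T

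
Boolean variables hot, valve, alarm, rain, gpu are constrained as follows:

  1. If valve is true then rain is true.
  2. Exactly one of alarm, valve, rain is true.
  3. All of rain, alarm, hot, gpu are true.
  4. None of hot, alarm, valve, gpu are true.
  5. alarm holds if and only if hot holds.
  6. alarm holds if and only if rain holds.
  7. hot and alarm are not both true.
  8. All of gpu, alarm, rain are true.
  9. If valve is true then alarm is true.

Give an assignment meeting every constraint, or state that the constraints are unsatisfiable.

The formula is unsatisfiable.

Case hot = True:
  Constraint (4) is violated (hot=T) — contradiction.
Case hot = False:
  Constraint (3) is violated (hot=F) — contradiction.
Both cases fail — unsatisfiable.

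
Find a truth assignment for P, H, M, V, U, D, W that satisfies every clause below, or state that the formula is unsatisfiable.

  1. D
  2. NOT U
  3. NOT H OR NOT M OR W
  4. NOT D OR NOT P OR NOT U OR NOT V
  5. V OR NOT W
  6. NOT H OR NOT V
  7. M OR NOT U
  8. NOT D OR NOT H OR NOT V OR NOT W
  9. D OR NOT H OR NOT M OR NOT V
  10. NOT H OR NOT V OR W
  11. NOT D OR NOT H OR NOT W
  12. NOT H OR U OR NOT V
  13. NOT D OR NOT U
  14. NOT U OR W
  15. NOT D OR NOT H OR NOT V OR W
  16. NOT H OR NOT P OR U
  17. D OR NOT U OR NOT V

P=T; H=F; M=T; V=F; U=F; D=T; W=F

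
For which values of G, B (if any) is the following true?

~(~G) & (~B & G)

G=T, B=F

  ~(~G) = True
    ~G = False
  ~B & G = True
    ~B = True
Both conjuncts True, so the formula holds.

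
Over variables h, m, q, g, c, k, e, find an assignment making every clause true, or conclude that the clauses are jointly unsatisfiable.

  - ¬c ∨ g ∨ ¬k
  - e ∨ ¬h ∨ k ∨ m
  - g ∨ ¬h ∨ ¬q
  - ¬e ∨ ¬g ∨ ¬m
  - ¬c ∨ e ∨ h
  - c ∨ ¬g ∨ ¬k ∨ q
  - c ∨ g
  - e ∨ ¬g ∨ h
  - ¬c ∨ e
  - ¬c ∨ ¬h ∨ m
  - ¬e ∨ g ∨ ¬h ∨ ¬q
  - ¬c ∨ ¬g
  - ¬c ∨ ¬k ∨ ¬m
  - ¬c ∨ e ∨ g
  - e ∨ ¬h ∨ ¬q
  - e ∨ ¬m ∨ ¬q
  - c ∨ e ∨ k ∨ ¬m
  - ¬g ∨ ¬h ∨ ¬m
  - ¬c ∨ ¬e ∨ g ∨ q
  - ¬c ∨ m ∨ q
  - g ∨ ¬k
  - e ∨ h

h: True, m: False, q: False, g: True, c: False, k: False, e: True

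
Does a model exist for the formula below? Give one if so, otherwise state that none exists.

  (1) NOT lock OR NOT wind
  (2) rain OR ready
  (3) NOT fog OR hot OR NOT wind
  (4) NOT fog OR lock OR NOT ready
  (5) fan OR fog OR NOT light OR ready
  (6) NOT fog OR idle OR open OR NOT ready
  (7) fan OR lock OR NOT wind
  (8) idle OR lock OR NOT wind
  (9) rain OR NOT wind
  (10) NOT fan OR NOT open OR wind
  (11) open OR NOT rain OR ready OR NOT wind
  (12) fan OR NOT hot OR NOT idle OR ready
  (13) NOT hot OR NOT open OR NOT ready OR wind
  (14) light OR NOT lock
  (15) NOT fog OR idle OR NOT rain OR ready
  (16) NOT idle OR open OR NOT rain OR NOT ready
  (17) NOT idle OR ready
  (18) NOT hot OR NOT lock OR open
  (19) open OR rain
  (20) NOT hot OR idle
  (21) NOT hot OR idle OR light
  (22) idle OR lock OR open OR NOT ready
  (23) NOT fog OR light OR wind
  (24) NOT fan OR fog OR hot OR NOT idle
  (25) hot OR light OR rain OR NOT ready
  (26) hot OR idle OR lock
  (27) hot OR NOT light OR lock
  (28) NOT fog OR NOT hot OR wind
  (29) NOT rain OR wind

fan = False, fog = True, lock = True, hot = False, light = True, wind = False, rain = False, ready = True, open = True, idle = False

Set fan = False.
Set fog = True.
Try lock = False:
  (NOT fog OR lock OR NOT ready) forces ready = False.
  (rain OR ready) forces rain = True.
  (fan OR lock OR NOT wind) forces wind = False.
  clause (NOT rain OR wind) is falsified — backtrack.
So lock = True.
  then (NOT lock OR NOT wind) forces wind = False.
  then (light OR NOT lock) forces light = True.
  then (NOT fog OR NOT hot OR wind) forces hot = False.
  then (NOT rain OR wind) forces rain = False.
  then (rain OR ready) forces ready = True.
  then (open OR rain) forces open = True.
Set idle = False.
All clauses satisfied.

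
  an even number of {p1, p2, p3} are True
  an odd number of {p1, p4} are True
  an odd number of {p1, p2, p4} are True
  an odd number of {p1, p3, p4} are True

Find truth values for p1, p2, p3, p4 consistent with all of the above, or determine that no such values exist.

p1: False; p2: False; p3: False; p4: True

{p1, p2, p3}: 0 true → even ✓
{p1, p4}: 1 true → odd ✓
{p1, p2, p4}: 1 true → odd ✓
{p1, p3, p4}: 1 true → odd ✓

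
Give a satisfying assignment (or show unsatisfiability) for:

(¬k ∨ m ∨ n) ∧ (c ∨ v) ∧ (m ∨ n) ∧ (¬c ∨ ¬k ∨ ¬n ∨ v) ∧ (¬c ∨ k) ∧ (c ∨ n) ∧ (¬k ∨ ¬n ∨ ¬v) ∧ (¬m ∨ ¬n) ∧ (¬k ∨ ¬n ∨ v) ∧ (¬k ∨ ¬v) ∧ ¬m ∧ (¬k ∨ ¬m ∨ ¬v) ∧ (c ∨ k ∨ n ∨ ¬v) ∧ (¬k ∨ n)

v: True, k: False, c: False, n: True, m: False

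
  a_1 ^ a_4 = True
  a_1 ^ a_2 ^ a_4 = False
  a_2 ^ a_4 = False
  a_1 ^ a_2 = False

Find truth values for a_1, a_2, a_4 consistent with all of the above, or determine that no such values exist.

Adding constraints 1, 3, 4 mod 2: every variable appears an even number of times on the left, so the left side is 0.
But the right sides sum to 1 (mod 2). 0 ≠ 1 — the system is inconsistent.

No satisfying assignment exists.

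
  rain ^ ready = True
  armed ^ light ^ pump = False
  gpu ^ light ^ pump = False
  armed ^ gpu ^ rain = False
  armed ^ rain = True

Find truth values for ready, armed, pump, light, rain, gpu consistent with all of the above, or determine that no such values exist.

ready: True, armed: True, pump: True, light: False, rain: False, gpu: True

rain ^ ready = F ^ T = True ✓
armed ^ light ^ pump = T ^ F ^ T = False ✓
gpu ^ light ^ pump = T ^ F ^ T = False ✓
armed ^ gpu ^ rain = T ^ T ^ F = False ✓
armed ^ rain = T ^ F = True ✓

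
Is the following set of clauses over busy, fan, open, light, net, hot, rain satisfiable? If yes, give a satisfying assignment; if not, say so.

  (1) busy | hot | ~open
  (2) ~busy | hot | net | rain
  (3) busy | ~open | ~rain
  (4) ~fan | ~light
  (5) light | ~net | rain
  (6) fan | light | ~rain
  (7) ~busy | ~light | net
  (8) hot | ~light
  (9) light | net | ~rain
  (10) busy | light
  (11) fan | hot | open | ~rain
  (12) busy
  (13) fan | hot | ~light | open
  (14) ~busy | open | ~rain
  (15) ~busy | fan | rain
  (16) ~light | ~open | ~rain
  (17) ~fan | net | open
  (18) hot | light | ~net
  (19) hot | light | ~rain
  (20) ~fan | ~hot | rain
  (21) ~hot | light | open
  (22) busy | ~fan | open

Unit clause (busy) forces busy = True.
Set fan = True.
  then (~fan | ~light) forces light = False.
Set open = True.
Try net = False:
  (light | net | ~rain) forces rain = False.
  (~busy | hot | net | rain) forces hot = True.
  clause (~fan | ~hot | rain) is falsified — backtrack.
So net = True.
  then (light | ~net | rain) forces rain = True.
  then (hot | light | ~net) forces hot = True.
All clauses satisfied.

busy = True, fan = True, open = True, light = False, net = True, hot = True, rain = True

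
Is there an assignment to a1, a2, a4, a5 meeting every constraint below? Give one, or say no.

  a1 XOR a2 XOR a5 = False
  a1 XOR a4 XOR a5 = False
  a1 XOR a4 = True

a1=T, a2=F, a4=F, a5=T

a1 XOR a2 XOR a5 = T XOR F XOR T = False ✓
a1 XOR a4 XOR a5 = T XOR F XOR T = False ✓
a1 XOR a4 = T XOR F = True ✓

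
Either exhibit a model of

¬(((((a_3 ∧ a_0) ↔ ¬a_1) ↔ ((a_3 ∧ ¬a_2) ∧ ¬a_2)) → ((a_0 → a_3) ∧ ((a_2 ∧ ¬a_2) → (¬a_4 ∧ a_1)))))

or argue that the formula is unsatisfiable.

a_0=T, a_1=F, a_2=F, a_3=F, a_4=T

  ¬(((((a_3 ∧ a_0) ↔ ¬a_1) ↔ ((a_3 ∧ ¬a_2) ∧ ¬a_2)) → ((a_0 → a_3) ∧ ((a_2 ∧ ¬a_2) → (¬a_4 ∧ a_1))))) = True
    (((a_3 ∧ a_0) ↔ ¬a_1) ↔ ((a_3 ∧ ¬a_2) ∧ ¬a_2)) → ((a_0 → a_3) ∧ ((a_2 ∧ ¬a_2) → (¬a_4 ∧ a_1))) = False
      ((a_3 ∧ a_0) ↔ ¬a_1) ↔ ((a_3 ∧ ¬a_2) ∧ ¬a_2) = True
        (a_3 ∧ a_0) ↔ ¬a_1 = False
          a_3 ∧ a_0 = False
          ¬a_1 = True
        (a_3 ∧ ¬a_2) ∧ ¬a_2 = False
          a_3 ∧ ¬a_2 = False
            ¬a_2 = True
          ¬a_2 = True
      (a_0 → a_3) ∧ ((a_2 ∧ ¬a_2) → (¬a_4 ∧ a_1)) = False
        a_0 → a_3 = False
        (a_2 ∧ ¬a_2) → (¬a_4 ∧ a_1) = True
          a_2 ∧ ¬a_2 = False
            ¬a_2 = True
          ¬a_4 ∧ a_1 = False
            ¬a_4 = False
The formula evaluates to True.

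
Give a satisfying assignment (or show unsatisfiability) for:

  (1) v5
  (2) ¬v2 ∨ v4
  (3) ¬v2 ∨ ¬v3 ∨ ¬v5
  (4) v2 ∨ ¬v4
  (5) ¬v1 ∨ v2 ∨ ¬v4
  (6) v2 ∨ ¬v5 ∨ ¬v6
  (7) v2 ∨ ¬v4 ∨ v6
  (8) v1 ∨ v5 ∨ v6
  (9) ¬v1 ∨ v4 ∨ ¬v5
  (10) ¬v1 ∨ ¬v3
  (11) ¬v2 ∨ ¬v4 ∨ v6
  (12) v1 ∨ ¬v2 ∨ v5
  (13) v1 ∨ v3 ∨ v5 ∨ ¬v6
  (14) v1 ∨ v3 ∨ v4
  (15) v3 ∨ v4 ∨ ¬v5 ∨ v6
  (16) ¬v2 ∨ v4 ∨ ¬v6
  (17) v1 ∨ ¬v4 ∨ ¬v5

v1 = False, v2 = False, v3 = True, v4 = False, v5 = True, v6 = False

Unit clause (v5) forces v5 = True.
Set v1 = False.
  then (v1 ∨ ¬v4 ∨ ¬v5) forces v4 = False.
  then (¬v2 ∨ v4) forces v2 = False.
  then (v2 ∨ ¬v5 ∨ ¬v6) forces v6 = False.
  then (v1 ∨ v3 ∨ v4) forces v3 = True.
All clauses satisfied.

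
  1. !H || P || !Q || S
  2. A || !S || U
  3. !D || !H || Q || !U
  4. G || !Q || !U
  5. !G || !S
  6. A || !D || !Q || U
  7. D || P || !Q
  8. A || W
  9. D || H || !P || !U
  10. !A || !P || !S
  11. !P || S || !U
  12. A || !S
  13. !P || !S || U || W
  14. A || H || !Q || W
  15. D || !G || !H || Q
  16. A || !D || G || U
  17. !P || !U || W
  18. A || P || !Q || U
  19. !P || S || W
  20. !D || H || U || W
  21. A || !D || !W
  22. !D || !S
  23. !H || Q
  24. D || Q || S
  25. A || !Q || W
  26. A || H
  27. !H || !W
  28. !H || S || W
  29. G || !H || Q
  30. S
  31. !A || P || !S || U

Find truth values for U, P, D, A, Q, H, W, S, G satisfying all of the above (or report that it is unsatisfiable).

U = True, P = False, D = False, A = True, Q = False, H = False, W = False, S = True, G = False

Unit clause (S) forces S = True.
In (!G || !S) only !G is left, so G = False.
In (A || !S) only A is left, so A = True.
In (!D || !S) only !D is left, so D = False.
In (!A || !P || !S) only !P is left, so P = False.
In (!A || P || !S || U) only U is left, so U = True.
In (G || !Q || !U) only !Q is left, so Q = False.
In (!H || Q) only !H is left, so H = False.
Set W = False.
All clauses satisfied.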